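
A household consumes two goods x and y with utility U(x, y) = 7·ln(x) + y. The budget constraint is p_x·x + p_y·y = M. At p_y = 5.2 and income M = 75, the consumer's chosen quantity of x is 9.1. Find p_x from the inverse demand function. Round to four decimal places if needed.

MU_x = 7/x, MU_y = 1. Tangency: 7/x = p_x/p_y.
So x*(p_x,p_y) = 7·p_y/p_x, independent of income; and y* = (M − 7·p_y)/p_y.
Set x* = 9.1 in the demand function and solve for p_x: p_x = 4.

p_x = 4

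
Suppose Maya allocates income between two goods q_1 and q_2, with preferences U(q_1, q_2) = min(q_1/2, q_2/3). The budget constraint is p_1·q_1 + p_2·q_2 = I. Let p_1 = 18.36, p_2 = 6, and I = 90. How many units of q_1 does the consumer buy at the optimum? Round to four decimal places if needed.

q_1* = 3.2895

Demand: q_1*(p_1,p_2,I) = 2·I/(2·p_1 + 3·p_2), q_2* = 3·I/(2·p_1 + 3·p_2).
Here 2·18.36 + 3·6 = 54.72, giving q_1* = 3.2895.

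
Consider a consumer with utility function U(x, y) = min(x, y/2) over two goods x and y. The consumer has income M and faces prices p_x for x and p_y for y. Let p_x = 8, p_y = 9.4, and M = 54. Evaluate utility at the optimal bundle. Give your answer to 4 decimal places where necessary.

V = 2.0149

Leontief preferences: the optimum is at the kink where x/1 = y/2, i.e. y = 2·x.
Budget: p_x·x + p_y·2·x = M, so (p_x + 2·p_y)·x = M.
Demand: x*(p_x,p_y,M) = M/(p_x + 2·p_y), y* = 2·M/(p_x + 2·p_y).
Here 8 + 2·9.4 = 26.8, giving x* = 2.0149 and y* = 4.0299.
Utility at the optimum: U(2.0149, 4.0299) = 2.0149.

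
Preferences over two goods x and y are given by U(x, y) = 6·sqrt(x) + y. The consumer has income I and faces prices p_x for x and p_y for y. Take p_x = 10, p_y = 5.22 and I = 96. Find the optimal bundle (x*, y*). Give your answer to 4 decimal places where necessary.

Utility is quasi-linear in y; the FOC for x is 3/√x = p_x/p_y.
Solve: √x = 3·p_y/p_x, so x*(p_x,p_y) = (3·p_y/p_x)², and y* = (I − p_x·x*)/p_y.
Plugging in: x* = (3·5.22/10)² = 2.4524, y* = 13.6928.

x* = 2.4524, y* = 13.6928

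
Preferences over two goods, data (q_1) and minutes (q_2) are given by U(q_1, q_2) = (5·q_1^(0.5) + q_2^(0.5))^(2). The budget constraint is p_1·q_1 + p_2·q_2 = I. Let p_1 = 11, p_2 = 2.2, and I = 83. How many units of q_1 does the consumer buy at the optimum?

q_1* = 6.2879

MU_q_1 ∝ 5·q_1^(-0.5), MU_q_2 ∝ q_2^(-0.5), so MRS = 5·(q_2/q_1)^(0.5) = p_1/p_2.
Solve for the ratio: q_2/q_1 = [(1/5)·p_1/p_2]^(2).
With the ratio pinned down, the budget gives q_1* = I/(p_1 + p_2·(q_2/q_1)) and q_2* = (q_2/q_1)·q_1*.
Numerically q_2/q_1 = 1, so q_1* = 83/(11 + 2.2·1) = 6.2879.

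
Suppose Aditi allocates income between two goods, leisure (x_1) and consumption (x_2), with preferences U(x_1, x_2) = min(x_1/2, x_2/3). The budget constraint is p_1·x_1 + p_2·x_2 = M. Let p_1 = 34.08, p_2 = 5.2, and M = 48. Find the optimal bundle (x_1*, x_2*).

x_1* = 1.1461, x_2* = 1.7192

Demand: x_1*(p_1,p_2,M) = 2·M/(2·p_1 + 3·p_2), x_2* = 3·M/(2·p_1 + 3·p_2).
Here 2·34.08 + 3·5.2 = 83.76, giving x_1* = 1.1461 and x_2* = 1.7192.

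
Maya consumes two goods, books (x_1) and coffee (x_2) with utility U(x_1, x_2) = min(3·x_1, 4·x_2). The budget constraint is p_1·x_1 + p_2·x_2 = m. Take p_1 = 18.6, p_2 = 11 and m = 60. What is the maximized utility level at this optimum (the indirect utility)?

With perfect complements, no substitution: consume in ratio x_1:x_2 = 4:3.
Budget: p_1·x_1 + p_2·(3/4)·x_1 = m, so (4·p_1 + 3·p_2)·x_1 = 4·m.
Demand: x_1*(p_1,p_2,m) = 4·m/(4·p_1 + 3·p_2), x_2* = 3·m/(4·p_1 + 3·p_2).
Here 4·18.6 + 3·11 = 107.4, giving x_1* = 2.2346 and x_2* = 1.676.
Utility at the optimum: U(2.2346, 1.676) = 6.7039.

V = 6.7039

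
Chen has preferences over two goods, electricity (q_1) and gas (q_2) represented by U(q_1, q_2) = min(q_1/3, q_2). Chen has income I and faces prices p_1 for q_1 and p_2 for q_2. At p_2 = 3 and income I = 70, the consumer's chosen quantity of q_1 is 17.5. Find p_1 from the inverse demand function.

With perfect complements, no substitution: consume in ratio q_1:q_2 = 3:1.
Budget: p_1·q_1 + p_2·(1/3)·q_1 = I, so (3·p_1 + p_2)·q_1 = 3·I.
Demand: q_1*(p_1,p_2,I) = 3·I/(3·p_1 + p_2), q_2* = I/(3·p_1 + p_2).
Set q_1* = 17.5 in the demand function and solve for p_1: p_1 = 3.

p_1 = 3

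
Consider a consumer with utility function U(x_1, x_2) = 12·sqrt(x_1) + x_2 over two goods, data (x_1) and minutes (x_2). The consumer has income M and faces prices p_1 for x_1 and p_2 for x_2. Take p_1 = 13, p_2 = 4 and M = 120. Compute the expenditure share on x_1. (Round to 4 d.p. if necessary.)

Utility is quasi-linear in x_2; the FOC for x_1 is 6/√x_1 = p_1/p_2.
Solve: √x_1 = 6·p_2/p_1, so x_1*(p_1,p_2) = (6·p_2/p_1)², and x_2* = (M − p_1·x_1*)/p_2.
Plugging in: x_1* = (6·4/13)² = 3.4083, x_2* = 18.9231.
Expenditure on x_1: 13·3.4083 = 44.3077; share = 0.3692.

share on x_1 = 0.3692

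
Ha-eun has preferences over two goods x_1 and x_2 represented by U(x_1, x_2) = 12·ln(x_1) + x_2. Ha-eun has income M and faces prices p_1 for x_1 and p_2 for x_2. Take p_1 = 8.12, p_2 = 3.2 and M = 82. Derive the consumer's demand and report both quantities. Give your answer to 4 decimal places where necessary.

x_1* = 4.7291, x_2* = 13.625

MU_x_1 = 12/x_1, MU_x_2 = 1. Tangency: 12/x_1 = p_1/p_2.
So x_1*(p_1,p_2) = 12·p_2/p_1, independent of income; and x_2* = (M − 12·p_2)/p_2.
At the given prices: x_1* = 12·3.2/8.12 = 4.7291, and x_2* = 13.625.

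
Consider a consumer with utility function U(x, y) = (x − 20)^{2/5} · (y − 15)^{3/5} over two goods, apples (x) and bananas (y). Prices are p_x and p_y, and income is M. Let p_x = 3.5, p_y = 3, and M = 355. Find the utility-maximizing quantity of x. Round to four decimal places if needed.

x* = 47.4286

Let x' = x−20, y' = y−15. MRS = (2/3)·y'/x' = p_x/p_y.
After buying the subsistence bundle (20, 15), a share 0.4 of the remaining income goes to x: x* = 20 + 0.4·(M − 20p_x − 15p_y)/p_x.
Discretionary income = 355 − 20·3.5 − 15·3 = 240; x* = 20 + 0.4·240/3.5 = 47.4286.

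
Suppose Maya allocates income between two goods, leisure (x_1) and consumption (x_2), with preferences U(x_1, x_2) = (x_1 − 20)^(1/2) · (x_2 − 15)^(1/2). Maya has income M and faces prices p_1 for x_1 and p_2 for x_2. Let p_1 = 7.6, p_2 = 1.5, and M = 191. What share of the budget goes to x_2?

This is Cobb-Douglas in (x_1−20, x_2−15): tangency gives 0.5·p_2·(x_2−15) = 0.5·p_1·(x_1−20).
After buying the subsistence bundle (20, 15), a share 0.5 of the remaining income goes to x_1: x_1* = 20 + 0.5·(M − 20p_1 − 15p_2)/p_1.
Discretionary income = 191 − 20·7.6 − 15·1.5 = 16.5; x_1* = 20 + 0.5·16.5/7.6 = 21.0855; x_2* = 15 + 0.5·16.5/1.5 = 20.5.
Expenditure on x_2: 1.5·20.5 = 30.75; share = 0.161.

share on x_2 = 0.161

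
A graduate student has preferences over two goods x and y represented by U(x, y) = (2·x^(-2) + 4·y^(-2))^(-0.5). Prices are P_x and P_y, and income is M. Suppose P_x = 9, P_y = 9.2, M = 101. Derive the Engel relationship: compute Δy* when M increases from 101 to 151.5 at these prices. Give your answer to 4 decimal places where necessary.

Δy* = 3.0801

MRS = MU_x/MU_y = (1/2)·(y/x)^(3). Set equal to P_x/P_y.
Hence y/x = (2·P_x/P_y)^(1/(3)), i.e. raised to the 1/3 power.
Substitute y = (y/x)·x into the budget: x* = M/(P_x + P_y·(y/x)).
Numerically y/x = 1.250724, so x* = 101/(9 + 9.2·1.250724) = 4.9252 and y* = 1.250724·4.9252 = 6.1601.
At M' = 151.5: y* = 9.2402. Change: 9.2402 − 6.1601 = 3.0801.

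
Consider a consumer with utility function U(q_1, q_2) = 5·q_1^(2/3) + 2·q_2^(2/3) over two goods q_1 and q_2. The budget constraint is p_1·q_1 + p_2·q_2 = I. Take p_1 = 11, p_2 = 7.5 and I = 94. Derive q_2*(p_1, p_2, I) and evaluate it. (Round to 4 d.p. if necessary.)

q_2* = 1.5167

MU_q_1 ∝ 5·q_1^(-1/3), MU_q_2 ∝ 2·q_2^(-1/3), so MRS = (5/2)·(q_2/q_1)^(1/3) = p_1/p_2.
Hence q_2/q_1 = ((2/5)·p_1/p_2)^(1/(1/3)), i.e. raised to the 3 power.
With the ratio pinned down, the budget gives q_1* = I/(p_1 + p_2·(q_2/q_1)) and q_2* = (q_2/q_1)·q_1*.
Numerically q_2/q_1 = 0.201918, so q_1* = 94/(11 + 7.5·0.201918) = 7.5114 and q_2* = 0.201918·7.5114 = 1.5167.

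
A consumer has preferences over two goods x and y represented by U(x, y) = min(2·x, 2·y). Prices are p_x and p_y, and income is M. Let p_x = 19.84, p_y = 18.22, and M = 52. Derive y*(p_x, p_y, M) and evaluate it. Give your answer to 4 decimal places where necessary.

y* = 1.3663

With perfect complements, no substitution: consume in ratio x:y = 2:2.
Budget: p_x·x + p_y·x = M, so (2·p_x + 2·p_y)·x = 2·M.
Demand: x*(p_x,p_y,M) = 2·M/(2·p_x + 2·p_y), y* = 2·M/(2·p_x + 2·p_y).
Here 2·19.84 + 2·18.22 = 76.12, giving y* = 1.3663.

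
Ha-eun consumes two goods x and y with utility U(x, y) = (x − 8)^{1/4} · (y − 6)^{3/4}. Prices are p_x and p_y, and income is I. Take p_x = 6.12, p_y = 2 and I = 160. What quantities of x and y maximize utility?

This is Cobb-Douglas in (x−8, y−6): tangency gives 0.25·p_y·(y−6) = 0.75·p_x·(x−8).
After buying the subsistence bundle (8, 6), a share 0.25 of the remaining income goes to x: x* = 8 + 0.25·(I − 8p_x − 6p_y)/p_x.
Discretionary income = 160 − 8·6.12 − 6·2 = 99.04; x* = 8 + 0.25·99.04/6.12 = 12.0458; y* = 6 + 0.75·99.04/2 = 43.14.

x* = 12.0458, y* = 43.14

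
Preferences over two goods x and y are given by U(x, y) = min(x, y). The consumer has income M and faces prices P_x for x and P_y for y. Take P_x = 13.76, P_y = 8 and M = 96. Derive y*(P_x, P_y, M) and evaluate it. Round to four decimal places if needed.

y* = 4.4118

Demand: x*(P_x,P_y,M) = M/(P_x + P_y), y* = M/(P_x + P_y).
Here 13.76 + 8 = 21.76, giving y* = 4.4118.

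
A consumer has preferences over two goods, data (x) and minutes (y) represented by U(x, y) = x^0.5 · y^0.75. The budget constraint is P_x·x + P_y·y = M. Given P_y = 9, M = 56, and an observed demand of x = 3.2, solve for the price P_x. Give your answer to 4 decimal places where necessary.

The MRS is (2/3)·y/x. Set MRS = P_x/P_y.
Rearranging, P_y·y = (3/2)·P_x·x. Substituting into the budget gives P_x·x·(1 + (3/2)) = M.
Demand: x*(P_x,P_y,M) = 0.4·M/P_x and y* = 0.6·M/P_y.
Set x* = 3.2 in the demand function and solve for P_x: P_x = 7.

P_x = 7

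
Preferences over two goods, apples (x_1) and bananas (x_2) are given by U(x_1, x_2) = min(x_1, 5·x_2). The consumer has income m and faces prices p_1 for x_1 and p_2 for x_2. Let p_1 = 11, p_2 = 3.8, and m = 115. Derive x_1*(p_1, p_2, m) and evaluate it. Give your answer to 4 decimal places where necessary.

x_1* = 9.7789

With perfect complements, no substitution: consume in ratio x_1:x_2 = 5:1.
Budget: p_1·x_1 + p_2·(1/5)·x_1 = m, so (5·p_1 + p_2)·x_1 = 5·m.
Demand: x_1*(p_1,p_2,m) = 5·m/(5·p_1 + p_2), x_2* = m/(5·p_1 + p_2).
Here 5·11 + 3.8 = 58.8, giving x_1* = 9.7789.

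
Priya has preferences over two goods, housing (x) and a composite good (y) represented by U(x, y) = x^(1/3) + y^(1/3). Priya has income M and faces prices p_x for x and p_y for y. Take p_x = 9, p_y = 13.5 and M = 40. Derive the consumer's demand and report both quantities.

x* = 2.4467, y* = 1.3318

MU_x ∝ x^(-2/3), MU_y ∝ y^(-2/3), so MRS = (y/x)^(2/3) = p_x/p_y.
Hence y/x = (p_x/p_y)^(1/(2/3)), i.e. raised to the 1.5 power.
Substitute y = (y/x)·x into the budget: x* = M/(p_x + p_y·(y/x)).
Numerically y/x = 0.544331, so x* = 40/(9 + 13.5·0.544331) = 2.4467 and y* = 0.544331·2.4467 = 1.3318.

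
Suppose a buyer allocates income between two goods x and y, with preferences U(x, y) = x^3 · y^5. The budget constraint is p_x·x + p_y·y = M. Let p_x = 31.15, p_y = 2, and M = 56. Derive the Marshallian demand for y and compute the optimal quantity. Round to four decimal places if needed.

The MRS is (3/5)·y/x. Set MRS = p_x/p_y.
Rearranging, p_y·y = (5/3)·p_x·x. Substituting into the budget gives p_x·x·(1 + (5/3)) = M.
Demand: x*(p_x,p_y,M) = 0.375·M/p_x and y* = 0.625·M/p_y.
At p_x=31.15, p_y=2, M=56: y* = 0.625·56/2 = 17.5.

y* = 17.5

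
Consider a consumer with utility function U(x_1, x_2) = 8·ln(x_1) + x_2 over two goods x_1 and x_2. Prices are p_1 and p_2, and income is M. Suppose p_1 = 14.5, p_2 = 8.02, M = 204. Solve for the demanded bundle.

So x_1*(p_1,p_2) = 8·p_2/p_1, independent of income; and x_2* = (M − 8·p_2)/p_2.
At the given prices: x_1* = 8·8.02/14.5 = 4.4248, and x_2* = 17.4364.

x_1* = 4.4248, x_2* = 17.4364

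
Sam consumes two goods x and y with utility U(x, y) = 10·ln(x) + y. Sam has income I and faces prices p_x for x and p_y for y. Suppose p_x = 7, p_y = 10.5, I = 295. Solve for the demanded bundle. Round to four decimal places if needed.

So x*(p_x,p_y) = 10·p_y/p_x, independent of income; and y* = (I − 10·p_y)/p_y.
At the given prices: x* = 10·10.5/7 = 15, and y* = 18.0952.

x* = 15, y* = 18.0952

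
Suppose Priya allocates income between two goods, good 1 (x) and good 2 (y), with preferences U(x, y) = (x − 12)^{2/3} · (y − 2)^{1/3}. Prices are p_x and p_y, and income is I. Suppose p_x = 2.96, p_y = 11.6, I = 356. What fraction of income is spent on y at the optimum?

share on y = 0.3435

Let x' = x−12, y' = y−2. MRS = 2·y'/x' = p_x/p_y.
After buying the subsistence bundle (12, 2), a share 2/3 of the remaining income goes to x: x* = 12 + 2/3·(I − 12p_x − 2p_y)/p_x.
Discretionary income = 356 − 12·2.96 − 2·11.6 = 297.28; x* = 12 + 2/3·297.28/2.96 = 78.955; y* = 2 + 1/3·297.28/11.6 = 10.5425.
Expenditure on y: 11.6·10.5425 = 122.2933; share = 0.3435.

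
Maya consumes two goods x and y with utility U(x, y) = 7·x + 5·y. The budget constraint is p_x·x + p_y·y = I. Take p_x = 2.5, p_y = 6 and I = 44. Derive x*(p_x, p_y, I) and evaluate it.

x* = 17.6

Perfect substitutes: compare marginal utility per dollar. 7/p_x vs 5/p_y → 2.8 vs 0.8333.
x gives more utility per dollar, so spend all income on x: x* = I/p_x, y* = 0.
Numerically: x* = 17.6, y* = 0.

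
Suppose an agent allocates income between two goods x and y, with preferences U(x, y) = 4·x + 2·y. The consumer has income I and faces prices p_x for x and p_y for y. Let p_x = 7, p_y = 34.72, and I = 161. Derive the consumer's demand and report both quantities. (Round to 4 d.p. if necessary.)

Perfect substitutes: compare marginal utility per dollar. 4/p_x vs 2/p_y → 0.5714 vs 0.0576.
x gives more utility per dollar, so spend all income on x: x* = I/p_x, y* = 0.
Numerically: x* = 23, y* = 0.

x* = 23, y* = 0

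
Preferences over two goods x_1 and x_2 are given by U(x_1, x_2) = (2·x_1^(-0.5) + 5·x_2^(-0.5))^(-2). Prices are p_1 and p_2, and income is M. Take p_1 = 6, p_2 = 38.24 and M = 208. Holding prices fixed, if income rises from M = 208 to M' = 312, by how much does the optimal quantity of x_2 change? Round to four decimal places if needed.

Δx_2* = 2.1037

MU_x_1 ∝ 2·x_1^(-1.5), MU_x_2 ∝ 5·x_2^(-1.5), so MRS = (2/5)·(x_2/x_1)^(1.5) = p_1/p_2.
Hence x_2/x_1 = ((5/2)·p_1/p_2)^(1/(1.5)), i.e. raised to the 2/3 power.
With the ratio pinned down, the budget gives x_1* = M/(p_1 + p_2·(x_2/x_1)) and x_2* = (x_2/x_1)·x_1*.
Numerically x_2/x_1 = 0.535857, so x_1* = 208/(6 + 38.24·0.535857) = 7.8517 and x_2* = 0.535857·7.8517 = 4.2074.
At M' = 312: x_2* = 6.3111. Change: 6.3111 − 4.2074 = 2.1037.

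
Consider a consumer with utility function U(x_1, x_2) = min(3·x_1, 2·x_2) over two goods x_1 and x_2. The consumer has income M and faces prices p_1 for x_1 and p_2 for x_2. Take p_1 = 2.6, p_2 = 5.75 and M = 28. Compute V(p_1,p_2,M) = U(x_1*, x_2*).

V = 7.4833

Leontief preferences: the optimum is at the kink where x_1/2 = x_2/3, i.e. x_2 = (3/2)·x_1.
Budget: p_1·x_1 + p_2·(3/2)·x_1 = M, so (2·p_1 + 3·p_2)·x_1 = 2·M.
Demand: x_1*(p_1,p_2,M) = 2·M/(2·p_1 + 3·p_2), x_2* = 3·M/(2·p_1 + 3·p_2).
Here 2·2.6 + 3·5.75 = 22.45, giving x_1* = 2.4944 and x_2* = 3.7416.
Utility at the optimum: U(2.4944, 3.7416) = 7.4833.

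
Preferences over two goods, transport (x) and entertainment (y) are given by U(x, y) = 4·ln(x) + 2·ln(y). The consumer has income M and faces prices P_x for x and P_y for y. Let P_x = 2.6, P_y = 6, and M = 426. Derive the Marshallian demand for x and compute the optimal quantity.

Tangency: MRS = 2·y/x = P_x/P_y.
So 4·P_y·y = 2·P_x·x; combined with the budget, a share 2/3 of income goes to x.
Demand: x*(P_x,P_y,M) = 2/3·M/P_x and y* = 1/3·M/P_y.
At P_x=2.6, P_y=6, M=426: x* = 2/3·426/2.6 = 109.2308.

x* = 109.2308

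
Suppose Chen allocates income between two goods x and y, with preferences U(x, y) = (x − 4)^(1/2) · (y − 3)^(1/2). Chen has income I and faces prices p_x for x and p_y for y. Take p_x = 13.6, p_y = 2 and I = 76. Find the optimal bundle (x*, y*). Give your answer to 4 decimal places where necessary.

x* = 4.5735, y* = 6.9

MRS = (y−3)/(x−4). Tangency with p_x/p_y gives y−3 = (p_x/p_y)·(x−4).
Substituting into the budget: x* = 4 + 0.5·(I − 4·p_x − 3·p_y)/p_x, and y* = 3 + 0.5·(…)/p_y.
Discretionary income = 76 − 4·13.6 − 3·2 = 15.6; x* = 4 + 0.5·15.6/13.6 = 4.5735; y* = 3 + 0.5·15.6/2 = 6.9.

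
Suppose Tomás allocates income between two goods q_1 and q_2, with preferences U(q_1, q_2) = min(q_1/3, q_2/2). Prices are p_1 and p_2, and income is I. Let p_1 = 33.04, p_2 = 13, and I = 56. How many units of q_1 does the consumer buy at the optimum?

With perfect complements, no substitution: consume in ratio q_1:q_2 = 3:2.
Budget: p_1·q_1 + p_2·(2/3)·q_1 = I, so (3·p_1 + 2·p_2)·q_1 = 3·I.
Demand: q_1*(p_1,p_2,I) = 3·I/(3·p_1 + 2·p_2), q_2* = 2·I/(3·p_1 + 2·p_2).
Here 3·33.04 + 2·13 = 125.12, giving q_1* = 1.3427.

q_1* = 1.3427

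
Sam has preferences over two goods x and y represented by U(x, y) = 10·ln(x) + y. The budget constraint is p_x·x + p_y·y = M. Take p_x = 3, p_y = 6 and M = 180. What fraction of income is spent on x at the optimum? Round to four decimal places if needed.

share on x = 0.3333

MU_x = 10/x, MU_y = 1. Tangency: 10/x = p_x/p_y.
So x*(p_x,p_y) = 10·p_y/p_x, independent of income; and y* = (M − 10·p_y)/p_y.
At the given prices: x* = 10·6/3 = 20, and y* = 20.
Expenditure on x: 3·20 = 60; share = 0.3333.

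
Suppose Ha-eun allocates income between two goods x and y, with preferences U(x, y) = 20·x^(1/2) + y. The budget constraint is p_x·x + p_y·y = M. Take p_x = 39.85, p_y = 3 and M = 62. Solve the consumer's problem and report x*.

x* = 0.5667

Plugging in: x* = (10·3/39.85)² = 0.5667.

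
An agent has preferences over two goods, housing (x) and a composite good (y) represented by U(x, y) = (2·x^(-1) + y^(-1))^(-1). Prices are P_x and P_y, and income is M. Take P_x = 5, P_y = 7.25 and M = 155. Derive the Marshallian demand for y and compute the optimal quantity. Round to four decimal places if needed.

y* = 9.8321

From the CES first-order condition, 2·(y/x)^(2) = P_x/P_y.
Hence y/x = ((1/2)·P_x/P_y)^(1/(2)), i.e. raised to the 0.5 power.
With the ratio pinned down, the budget gives x* = M/(P_x + P_y·(y/x)) and y* = (y/x)·x*.
Numerically y/x = 0.58722, so x* = 155/(5 + 7.25·0.58722) = 16.7435 and y* = 0.58722·16.7435 = 9.8321.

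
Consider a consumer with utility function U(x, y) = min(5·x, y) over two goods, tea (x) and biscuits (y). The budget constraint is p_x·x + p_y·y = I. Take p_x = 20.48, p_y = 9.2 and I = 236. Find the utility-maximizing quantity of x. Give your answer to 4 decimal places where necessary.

x* = 3.5499

Leontief preferences: the optimum is at the kink where x/1 = y/5, i.e. y = 5·x.
Budget: p_x·x + p_y·5·x = I, so (p_x + 5·p_y)·x = I.
Demand: x*(p_x,p_y,I) = I/(p_x + 5·p_y), y* = 5·I/(p_x + 5·p_y).
Here 20.48 + 5·9.2 = 66.48, giving x* = 3.5499.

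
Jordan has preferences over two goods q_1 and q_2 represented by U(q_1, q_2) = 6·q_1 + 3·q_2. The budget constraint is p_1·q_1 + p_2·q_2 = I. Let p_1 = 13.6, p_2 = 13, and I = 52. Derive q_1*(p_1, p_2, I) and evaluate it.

q_1* = 3.8235

Perfect substitutes: compare marginal utility per dollar. 6/p_1 vs 3/p_2 → 0.4412 vs 0.2308.
q_1 gives more utility per dollar, so spend all income on q_1: q_1* = I/p_1, q_2* = 0.
Numerically: q_1* = 3.8235, q_2* = 0.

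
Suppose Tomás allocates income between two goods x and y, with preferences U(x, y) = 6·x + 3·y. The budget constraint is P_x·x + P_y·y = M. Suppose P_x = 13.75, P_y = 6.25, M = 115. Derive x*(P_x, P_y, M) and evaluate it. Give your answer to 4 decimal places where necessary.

x* = 0

Linear utility — the consumer picks whichever good has higher MU/price: 6/13.75 = 0.4364 vs 3/6.25 = 0.48.
y gives more utility per dollar, so spend all income on y: y* = M/P_y, x* = 0.
Numerically: x* = 0, y* = 18.4.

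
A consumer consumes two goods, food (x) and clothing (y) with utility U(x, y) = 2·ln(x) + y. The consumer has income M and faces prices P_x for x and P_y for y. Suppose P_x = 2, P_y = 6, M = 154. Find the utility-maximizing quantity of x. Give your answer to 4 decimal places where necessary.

MU_x = 2/x, MU_y = 1. Tangency: 2/x = P_x/P_y.
So x*(P_x,P_y) = 2·P_y/P_x, independent of income; and y* = (M − 2·P_y)/P_y.
At the given prices: x* = 2·6/2 = 6.

x* = 6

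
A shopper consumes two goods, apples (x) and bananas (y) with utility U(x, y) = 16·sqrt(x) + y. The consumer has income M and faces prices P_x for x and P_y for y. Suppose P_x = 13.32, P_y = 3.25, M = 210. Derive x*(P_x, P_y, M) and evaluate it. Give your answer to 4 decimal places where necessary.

MU_x = 8/√x, MU_y = 1. Tangency: 8/√x = P_x/P_y.
Thus x* = (8·P_y/P_x)² — independent of M — with the rest of income spent on y.
Plugging in: x* = (8·3.25/13.32)² = 3.8101.

x* = 3.8101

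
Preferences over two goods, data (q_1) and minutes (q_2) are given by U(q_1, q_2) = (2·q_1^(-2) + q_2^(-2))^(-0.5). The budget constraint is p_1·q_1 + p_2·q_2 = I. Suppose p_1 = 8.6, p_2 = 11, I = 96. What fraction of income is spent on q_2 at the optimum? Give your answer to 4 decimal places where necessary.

With the ratio pinned down, the budget gives q_1* = I/(p_1 + p_2·(q_2/q_1)) and q_2* = (q_2/q_1)·q_1*.
Numerically q_2/q_1 = 0.731182, so q_1* = 96/(8.6 + 11·0.731182) = 5.7682 and q_2* = 0.731182·5.7682 = 4.2176.
Expenditure on q_2: 11·4.2176 = 46.3936; share = 0.4833.

share on q_2 = 0.4833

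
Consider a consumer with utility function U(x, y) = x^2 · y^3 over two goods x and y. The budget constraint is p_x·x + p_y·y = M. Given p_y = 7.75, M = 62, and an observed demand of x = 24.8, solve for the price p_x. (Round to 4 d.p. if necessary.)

p_x = 1

Tangency: MRS = (2/3)·y/x = p_x/p_y.
So 2·p_y·y = 3·p_x·x; combined with the budget, a share 0.4 of income goes to x.
Demand: x*(p_x,p_y,M) = 0.4·M/p_x and y* = 0.6·M/p_y.
Set x* = 24.8 in the demand function and solve for p_x: p_x = 1.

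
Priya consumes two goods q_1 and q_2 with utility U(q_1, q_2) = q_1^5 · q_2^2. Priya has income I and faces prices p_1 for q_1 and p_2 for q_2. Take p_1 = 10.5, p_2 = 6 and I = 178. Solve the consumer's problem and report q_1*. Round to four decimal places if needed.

q_1* = 12.1088

MU_q_1/MU_q_2 = (5·q_2)/(2·q_1); tangency sets this equal to p_1/p_2.
Rearranging, p_2·q_2 = (2/5)·p_1·q_1. Substituting into the budget gives p_1·q_1·(1 + (2/5)) = I.
Demand: q_1*(p_1,p_2,I) = 5/7·I/p_1 and q_2* = 2/7·I/p_2.
At p_1=10.5, p_2=6, I=178: q_1* = 5/7·178/10.5 = 12.1088.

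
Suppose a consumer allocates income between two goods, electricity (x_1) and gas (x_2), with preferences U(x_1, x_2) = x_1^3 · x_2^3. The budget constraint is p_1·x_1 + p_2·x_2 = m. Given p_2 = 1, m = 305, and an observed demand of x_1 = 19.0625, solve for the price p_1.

Tangency: MRS = x_2/x_1 = p_1/p_2.
So 3·p_2·x_2 = 3·p_1·x_1; combined with the budget, a share 0.5 of income goes to x_1.
Demand: x_1*(p_1,p_2,m) = 0.5·m/p_1 and x_2* = 0.5·m/p_2.
Set x_1* = 19.0625 in the demand function and solve for p_1: p_1 = 8.

p_1 = 8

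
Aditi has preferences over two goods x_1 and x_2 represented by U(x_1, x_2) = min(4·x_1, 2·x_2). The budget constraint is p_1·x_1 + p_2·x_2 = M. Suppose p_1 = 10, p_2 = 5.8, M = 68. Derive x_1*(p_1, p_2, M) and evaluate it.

Leontief preferences: the optimum is at the kink where x_1/2 = x_2/4, i.e. x_2 = 2·x_1.
Budget: p_1·x_1 + p_2·2·x_1 = M, so (2·p_1 + 4·p_2)·x_1 = 2·M.
Demand: x_1*(p_1,p_2,M) = 2·M/(2·p_1 + 4·p_2), x_2* = 4·M/(2·p_1 + 4·p_2).
Here 2·10 + 4·5.8 = 43.2, giving x_1* = 3.1481.

x_1* = 3.1481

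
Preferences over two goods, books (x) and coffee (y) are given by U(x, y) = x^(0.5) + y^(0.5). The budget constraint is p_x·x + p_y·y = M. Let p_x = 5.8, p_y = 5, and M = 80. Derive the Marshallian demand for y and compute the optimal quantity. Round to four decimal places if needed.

Numerically y/x = 1.3456, so x* = 80/(5.8 + 5·1.3456) = 6.3857 and y* = 1.3456·6.3857 = 8.5926.

y* = 8.5926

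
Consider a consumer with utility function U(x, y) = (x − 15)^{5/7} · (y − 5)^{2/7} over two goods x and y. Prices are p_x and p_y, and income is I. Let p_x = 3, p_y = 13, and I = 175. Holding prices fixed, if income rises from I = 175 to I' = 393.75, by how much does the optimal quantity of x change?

Let x' = x−15, y' = y−5. MRS = (5/2)·y'/x' = p_x/p_y.
After buying the subsistence bundle (15, 5), a share 5/7 of the remaining income goes to x: x* = 15 + 5/7·(I − 15p_x − 5p_y)/p_x.
Discretionary income = 175 − 15·3 − 5·13 = 65; x* = 15 + 5/7·65/3 = 30.4762.
At I' = 393.75: x* = 82.5595. Change: 82.5595 − 30.4762 = 52.0833.

Δx* = 52.0833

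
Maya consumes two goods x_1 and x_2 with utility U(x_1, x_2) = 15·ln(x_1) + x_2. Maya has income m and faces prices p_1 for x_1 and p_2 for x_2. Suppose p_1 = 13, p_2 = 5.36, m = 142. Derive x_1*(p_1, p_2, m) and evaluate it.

MU_x_1 = 15/x_1, MU_x_2 = 1. Tangency: 15/x_1 = p_1/p_2.
So x_1*(p_1,p_2) = 15·p_2/p_1, independent of income; and x_2* = (m − 15·p_2)/p_2.
At the given prices: x_1* = 15·5.36/13 = 6.1846.

x_1* = 6.1846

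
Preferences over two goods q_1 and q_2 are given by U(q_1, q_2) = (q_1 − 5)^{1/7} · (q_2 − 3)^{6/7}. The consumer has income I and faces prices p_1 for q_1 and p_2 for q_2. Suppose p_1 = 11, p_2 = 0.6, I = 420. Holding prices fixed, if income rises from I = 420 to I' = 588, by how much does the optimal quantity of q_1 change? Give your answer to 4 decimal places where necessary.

This is Cobb-Douglas in (q_1−5, q_2−3): tangency gives 1/7·p_2·(q_2−3) = 6/7·p_1·(q_1−5).
After buying the subsistence bundle (5, 3), a share 1/7 of the remaining income goes to q_1: q_1* = 5 + 1/7·(I − 5p_1 − 3p_2)/p_1.
Discretionary income = 420 − 5·11 − 3·0.6 = 363.2; q_1* = 5 + 1/7·363.2/11 = 9.7169.
At I' = 588: q_1* = 11.8987. Change: 11.8987 − 9.7169 = 2.1818.

Δq_1* = 2.1818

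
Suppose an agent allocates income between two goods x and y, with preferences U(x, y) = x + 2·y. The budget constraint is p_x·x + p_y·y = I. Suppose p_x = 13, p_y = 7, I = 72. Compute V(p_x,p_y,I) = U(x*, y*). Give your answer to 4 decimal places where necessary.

Perfect substitutes: compare marginal utility per dollar. 1/p_x vs 2/p_y → 0.0769 vs 0.2857.
y gives more utility per dollar, so spend all income on y: y* = I/p_y, x* = 0.
Numerically: x* = 0, y* = 10.2857.
Utility at the optimum: U(0, 10.2857) = 20.5714.

V = 20.5714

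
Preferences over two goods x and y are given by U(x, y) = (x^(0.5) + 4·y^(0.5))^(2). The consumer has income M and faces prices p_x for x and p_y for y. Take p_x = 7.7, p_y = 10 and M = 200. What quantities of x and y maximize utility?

Numerically y/x = 9.4864, so x* = 200/(7.7 + 10·9.4864) = 1.95 and y* = 9.4864·1.95 = 18.4985.

x* = 1.95, y* = 18.4985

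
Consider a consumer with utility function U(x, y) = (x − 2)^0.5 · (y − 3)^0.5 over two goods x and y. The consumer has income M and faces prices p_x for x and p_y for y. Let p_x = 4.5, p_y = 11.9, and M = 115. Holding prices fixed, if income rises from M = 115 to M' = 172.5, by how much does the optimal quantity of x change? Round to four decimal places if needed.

Δx* = 6.3889

After buying the subsistence bundle (2, 3), a share 0.5 of the remaining income goes to x: x* = 2 + 0.5·(M − 2p_x − 3p_y)/p_x.
Discretionary income = 115 − 2·4.5 − 3·11.9 = 70.3; x* = 2 + 0.5·70.3/4.5 = 9.8111.
At M' = 172.5: x* = 16.2. Change: 16.2 − 9.8111 = 6.3889.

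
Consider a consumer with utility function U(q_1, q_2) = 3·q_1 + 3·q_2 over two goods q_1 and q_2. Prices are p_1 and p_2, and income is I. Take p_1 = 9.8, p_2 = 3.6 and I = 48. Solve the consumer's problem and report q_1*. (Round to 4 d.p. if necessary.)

Perfect substitutes: compare marginal utility per dollar. 3/p_1 vs 3/p_2 → 0.3061 vs 0.8333.
q_2 gives more utility per dollar, so spend all income on q_2: q_2* = I/p_2, q_1* = 0.
Numerically: q_1* = 0, q_2* = 13.3333.

q_1* = 0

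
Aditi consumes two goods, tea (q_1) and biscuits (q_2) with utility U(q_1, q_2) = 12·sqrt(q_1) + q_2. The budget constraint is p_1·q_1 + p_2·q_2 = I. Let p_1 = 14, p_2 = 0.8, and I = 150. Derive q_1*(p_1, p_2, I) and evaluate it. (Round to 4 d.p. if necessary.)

MU_q_1 = 6/√q_1, MU_q_2 = 1. Tangency: 6/√q_1 = p_1/p_2.
Thus q_1* = (6·p_2/p_1)² — independent of I — with the rest of income spent on q_2.
Plugging in: q_1* = (6·0.8/14)² = 0.1176.

q_1* = 0.1176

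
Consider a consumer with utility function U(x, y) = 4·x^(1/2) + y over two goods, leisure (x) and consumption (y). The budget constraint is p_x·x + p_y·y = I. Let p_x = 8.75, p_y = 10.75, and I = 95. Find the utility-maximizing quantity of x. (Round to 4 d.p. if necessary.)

x* = 6.0376

Plugging in: x* = (2·10.75/8.75)² = 6.0376.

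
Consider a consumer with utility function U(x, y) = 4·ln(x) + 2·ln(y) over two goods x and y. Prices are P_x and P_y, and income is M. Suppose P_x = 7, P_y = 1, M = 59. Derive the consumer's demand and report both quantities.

At P_x=7, P_y=1, M=59: x* = 2/3·59/7 = 5.619, y* = 19.6667.

x* = 5.619, y* = 19.6667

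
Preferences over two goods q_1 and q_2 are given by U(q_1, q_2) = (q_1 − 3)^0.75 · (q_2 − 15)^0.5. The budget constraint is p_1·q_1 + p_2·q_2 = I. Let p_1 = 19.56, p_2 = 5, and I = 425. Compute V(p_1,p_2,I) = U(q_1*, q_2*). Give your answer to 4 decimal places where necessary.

Let q_1' = q_1−3, q_2' = q_2−15. MRS = (3/2)·q_2'/q_1' = p_1/p_2.
After buying the subsistence bundle (3, 15), a share 0.6 of the remaining income goes to q_1: q_1* = 3 + 0.6·(I − 3p_1 − 15p_2)/p_1.
Discretionary income = 425 − 3·19.56 − 15·5 = 291.32; q_1* = 3 + 0.6·291.32/19.56 = 11.9362; q_2* = 15 + 0.4·291.32/5 = 38.3056.
Utility at the optimum: U(11.9362, 38.3056) = 24.9514.

V = 24.9514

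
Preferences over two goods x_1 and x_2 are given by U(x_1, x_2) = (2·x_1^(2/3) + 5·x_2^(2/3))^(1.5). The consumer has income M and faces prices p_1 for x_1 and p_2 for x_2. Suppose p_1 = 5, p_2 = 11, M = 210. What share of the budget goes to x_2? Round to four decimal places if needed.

share on x_2 = 0.7635

MU_x_1 ∝ 2·x_1^(-1/3), MU_x_2 ∝ 5·x_2^(-1/3), so MRS = (2/5)·(x_2/x_1)^(1/3) = p_1/p_2.
Hence x_2/x_1 = ((5/2)·p_1/p_2)^(1/(1/3)), i.e. raised to the 3 power.
With the ratio pinned down, the budget gives x_1* = M/(p_1 + p_2·(x_2/x_1)) and x_2* = (x_2/x_1)·x_1*.
Numerically x_2/x_1 = 1.467412, so x_1* = 210/(5 + 11·1.467412) = 9.9331 and x_2* = 1.467412·9.9331 = 14.5759.
Expenditure on x_2: 11·14.5759 = 160.3347; share = 0.7635.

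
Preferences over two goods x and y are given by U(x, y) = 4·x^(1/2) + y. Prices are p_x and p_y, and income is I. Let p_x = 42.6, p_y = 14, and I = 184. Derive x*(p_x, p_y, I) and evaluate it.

Solve: √x = 2·p_y/p_x, so x*(p_x,p_y) = (2·p_y/p_x)², and y* = (I − p_x·x*)/p_y.
Plugging in: x* = (2·14/42.6)² = 0.432.

x* = 0.432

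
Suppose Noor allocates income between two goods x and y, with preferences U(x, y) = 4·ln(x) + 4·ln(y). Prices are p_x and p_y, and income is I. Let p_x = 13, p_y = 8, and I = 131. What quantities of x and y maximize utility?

Demand: x*(p_x,p_y,I) = 0.5·I/p_x and y* = 0.5·I/p_y.
At p_x=13, p_y=8, I=131: x* = 0.5·131/13 = 5.0385, y* = 8.1875.

x* = 5.0385, y* = 8.1875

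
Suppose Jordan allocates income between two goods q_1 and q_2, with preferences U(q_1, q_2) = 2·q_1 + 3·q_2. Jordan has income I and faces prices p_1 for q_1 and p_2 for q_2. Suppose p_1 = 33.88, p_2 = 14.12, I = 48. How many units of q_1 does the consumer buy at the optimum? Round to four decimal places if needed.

q_2 gives more utility per dollar, so spend all income on q_2: q_2* = I/p_2, q_1* = 0.
Numerically: q_1* = 0, q_2* = 3.3994.

q_1* = 0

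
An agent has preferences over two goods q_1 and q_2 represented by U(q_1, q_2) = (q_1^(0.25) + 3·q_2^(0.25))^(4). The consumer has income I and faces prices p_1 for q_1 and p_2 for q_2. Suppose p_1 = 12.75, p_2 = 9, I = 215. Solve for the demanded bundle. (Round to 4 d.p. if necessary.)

MRS = MU_q_1/MU_q_2 = (1/3)·(q_2/q_1)^(0.75). Set equal to p_1/p_2.
Hence q_2/q_1 = (3·p_1/p_2)^(1/(0.75)), i.e. raised to the 4/3 power.
With the ratio pinned down, the budget gives q_1* = I/(p_1 + p_2·(q_2/q_1)) and q_2* = (q_2/q_1)·q_1*.
Numerically q_2/q_1 = 6.884175, so q_1* = 215/(12.75 + 9·6.884175) = 2.8779 and q_2* = 6.884175·2.8779 = 19.8119.

q_1* = 2.8779, q_2* = 19.8119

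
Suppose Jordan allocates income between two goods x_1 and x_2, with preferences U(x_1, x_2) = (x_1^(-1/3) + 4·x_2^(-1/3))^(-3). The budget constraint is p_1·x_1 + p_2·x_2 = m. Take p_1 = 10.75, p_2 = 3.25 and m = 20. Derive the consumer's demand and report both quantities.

x_1* = 0.6007, x_2* = 4.167

From the CES first-order condition, (1/4)·(x_2/x_1)^(4/3) = p_1/p_2.
Solve for the ratio: x_2/x_1 = [4·p_1/p_2]^(0.75).
Substitute x_2 = (x_2/x_1)·x_1 into the budget: x_1* = m/(p_1 + p_2·(x_2/x_1)).
Numerically x_2/x_1 = 6.937274, so x_1* = 20/(10.75 + 3.25·6.937274) = 0.6007 and x_2* = 6.937274·0.6007 = 4.167.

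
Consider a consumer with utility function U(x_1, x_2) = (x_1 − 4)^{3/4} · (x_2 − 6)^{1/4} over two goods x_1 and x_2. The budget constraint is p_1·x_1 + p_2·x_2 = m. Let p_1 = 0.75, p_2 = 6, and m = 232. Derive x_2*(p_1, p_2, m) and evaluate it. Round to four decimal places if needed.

x_2* = 14.0417

Let x_1' = x_1−4, x_2' = x_2−6. MRS = 3·x_2'/x_1' = p_1/p_2.
Substituting into the budget: x_1* = 4 + 0.75·(m − 4·p_1 − 6·p_2)/p_1, and x_2* = 6 + 0.25·(…)/p_2.
Discretionary income = 232 − 4·0.75 − 6·6 = 193; x_2* = 6 + 0.25·193/6 = 14.0417.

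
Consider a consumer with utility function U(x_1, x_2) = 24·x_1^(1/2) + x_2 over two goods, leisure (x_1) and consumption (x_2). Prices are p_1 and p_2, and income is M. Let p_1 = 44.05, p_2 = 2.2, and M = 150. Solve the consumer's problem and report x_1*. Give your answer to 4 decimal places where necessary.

Utility is quasi-linear in x_2; the FOC for x_1 is 12/√x_1 = p_1/p_2.
Solve: √x_1 = 12·p_2/p_1, so x_1*(p_1,p_2) = (12·p_2/p_1)², and x_2* = (M − p_1·x_1*)/p_2.
Plugging in: x_1* = (12·2.2/44.05)² = 0.3592.

x_1* = 0.3592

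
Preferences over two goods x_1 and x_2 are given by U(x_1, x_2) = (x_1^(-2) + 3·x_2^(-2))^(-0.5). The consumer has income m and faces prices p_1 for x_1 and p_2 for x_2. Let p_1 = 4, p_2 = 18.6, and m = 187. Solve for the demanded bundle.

From the CES first-order condition, (1/3)·(x_2/x_1)^(3) = p_1/p_2.
Hence x_2/x_1 = (3·p_1/p_2)^(1/(3)), i.e. raised to the 1/3 power.
With the ratio pinned down, the budget gives x_1* = m/(p_1 + p_2·(x_2/x_1)) and x_2* = (x_2/x_1)·x_1*.
Numerically x_2/x_1 = 0.864084, so x_1* = 187/(4 + 18.6·0.864084) = 9.3165 and x_2* = 0.864084·9.3165 = 8.0502.

x_1* = 9.3165, x_2* = 8.0502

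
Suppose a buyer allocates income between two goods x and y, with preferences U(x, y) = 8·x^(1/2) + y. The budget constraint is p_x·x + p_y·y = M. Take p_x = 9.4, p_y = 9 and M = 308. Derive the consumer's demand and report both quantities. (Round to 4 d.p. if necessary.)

x* = 14.6673, y* = 18.9031

Set MRS = p_x/p_y: 4·x^(−1/2) = p_x/p_y.
Solve: √x = 4·p_y/p_x, so x*(p_x,p_y) = (4·p_y/p_x)², and y* = (M − p_x·x*)/p_y.
Plugging in: x* = (4·9/9.4)² = 14.6673, y* = 18.9031.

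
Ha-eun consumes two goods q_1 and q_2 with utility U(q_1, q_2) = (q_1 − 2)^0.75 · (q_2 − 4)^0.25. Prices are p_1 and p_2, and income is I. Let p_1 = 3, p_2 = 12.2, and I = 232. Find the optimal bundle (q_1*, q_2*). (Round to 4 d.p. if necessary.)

q_1* = 46.3, q_2* = 7.6311

MRS = 3·(q_2−4)/(q_1−2). Tangency with p_1/p_2 gives q_2−4 = (1/3)·(p_1/p_2)·(q_1−2).
After buying the subsistence bundle (2, 4), a share 0.75 of the remaining income goes to q_1: q_1* = 2 + 0.75·(I − 2p_1 − 4p_2)/p_1.
Discretionary income = 232 − 2·3 − 4·12.2 = 177.2; q_1* = 2 + 0.75·177.2/3 = 46.3; q_2* = 4 + 0.25·177.2/12.2 = 7.6311.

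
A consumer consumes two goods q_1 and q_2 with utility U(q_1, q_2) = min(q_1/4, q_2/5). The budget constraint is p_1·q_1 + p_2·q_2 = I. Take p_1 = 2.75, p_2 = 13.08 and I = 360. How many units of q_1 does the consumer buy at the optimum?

q_1* = 18.8482

With perfect complements, no substitution: consume in ratio q_1:q_2 = 4:5.
Budget: p_1·q_1 + p_2·(5/4)·q_1 = I, so (4·p_1 + 5·p_2)·q_1 = 4·I.
Demand: q_1*(p_1,p_2,I) = 4·I/(4·p_1 + 5·p_2), q_2* = 5·I/(4·p_1 + 5·p_2).
Here 4·2.75 + 5·13.08 = 76.4, giving q_1* = 18.8482.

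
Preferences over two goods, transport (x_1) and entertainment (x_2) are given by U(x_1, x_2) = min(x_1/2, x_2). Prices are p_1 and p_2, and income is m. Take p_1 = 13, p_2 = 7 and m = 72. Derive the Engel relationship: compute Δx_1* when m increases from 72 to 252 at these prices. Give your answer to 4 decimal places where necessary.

With perfect complements, no substitution: consume in ratio x_1:x_2 = 2:1.
Budget: p_1·x_1 + p_2·(1/2)·x_1 = m, so (2·p_1 + p_2)·x_1 = 2·m.
Demand: x_1*(p_1,p_2,m) = 2·m/(2·p_1 + p_2), x_2* = m/(2·p_1 + p_2).
Here 2·13 + 7 = 33, giving x_1* = 4.3636.
At m' = 252: x_1* = 15.2727. Change: 15.2727 − 4.3636 = 10.9091.

Δx_1* = 10.9091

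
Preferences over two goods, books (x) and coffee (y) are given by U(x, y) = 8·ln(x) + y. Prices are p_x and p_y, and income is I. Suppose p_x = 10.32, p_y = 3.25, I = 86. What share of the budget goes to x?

share on x = 0.3023

MU_x = 8/x, MU_y = 1. Tangency: 8/x = p_x/p_y.
So x*(p_x,p_y) = 8·p_y/p_x, independent of income; and y* = (I − 8·p_y)/p_y.
At the given prices: x* = 8·3.25/10.32 = 2.5194, and y* = 18.4615.
Expenditure on x: 10.32·2.5194 = 26; share = 0.3023.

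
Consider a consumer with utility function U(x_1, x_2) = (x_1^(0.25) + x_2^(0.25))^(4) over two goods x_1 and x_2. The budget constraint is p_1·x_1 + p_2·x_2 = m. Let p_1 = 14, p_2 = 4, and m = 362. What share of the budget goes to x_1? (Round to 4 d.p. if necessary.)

MU_x_1 ∝ x_1^(-0.75), MU_x_2 ∝ x_2^(-0.75), so MRS = (x_2/x_1)^(0.75) = p_1/p_2.
Solve for the ratio: x_2/x_1 = [p_1/p_2]^(4/3).
Substitute x_2 = (x_2/x_1)·x_1 into the budget: x_1* = m/(p_1 + p_2·(x_2/x_1)).
Numerically x_2/x_1 = 5.314031, so x_1* = 362/(14 + 4·5.314031) = 10.2677 and x_2* = 5.314031·10.2677 = 54.563.
Expenditure on x_1: 14·10.2677 = 143.7481; share = 0.3971.

share on x_1 = 0.3971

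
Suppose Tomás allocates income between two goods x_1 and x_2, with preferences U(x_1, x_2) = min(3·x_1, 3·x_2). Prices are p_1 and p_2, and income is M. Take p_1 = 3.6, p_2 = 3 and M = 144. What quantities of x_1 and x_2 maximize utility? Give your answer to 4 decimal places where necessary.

Leontief preferences: the optimum is at the kink where x_1/3 = x_2/3, i.e. x_2 = x_1.
Budget: p_1·x_1 + p_2·x_1 = M, so (3·p_1 + 3·p_2)·x_1 = 3·M.
Demand: x_1*(p_1,p_2,M) = 3·M/(3·p_1 + 3·p_2), x_2* = 3·M/(3·p_1 + 3·p_2).
Here 3·3.6 + 3·3 = 19.8, giving x_1* = 21.8182 and x_2* = 21.8182.

x_1* = 21.8182, x_2* = 21.8182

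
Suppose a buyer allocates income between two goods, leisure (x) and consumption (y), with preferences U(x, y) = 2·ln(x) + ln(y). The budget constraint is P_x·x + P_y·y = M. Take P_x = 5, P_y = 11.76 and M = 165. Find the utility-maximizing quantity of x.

Tangency: MRS = 2·y/x = P_x/P_y.
Rearranging, P_y·y = (1/2)·P_x·x. Substituting into the budget gives P_x·x·(1 + (1/2)) = M.
Demand: x*(P_x,P_y,M) = 2/3·M/P_x and y* = 1/3·M/P_y.
At P_x=5, P_y=11.76, M=165: x* = 2/3·165/5 = 22.

x* = 22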